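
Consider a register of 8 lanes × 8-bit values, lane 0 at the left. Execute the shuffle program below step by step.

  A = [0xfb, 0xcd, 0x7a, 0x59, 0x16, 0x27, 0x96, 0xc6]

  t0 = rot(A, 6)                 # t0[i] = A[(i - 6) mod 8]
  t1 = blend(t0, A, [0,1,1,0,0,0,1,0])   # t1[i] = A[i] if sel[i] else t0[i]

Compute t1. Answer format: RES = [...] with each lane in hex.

t0 = [0x7a, 0x59, 0x16, 0x27, 0x96, 0xc6, 0xfb, 0xcd]
t1 = [0x7a, 0xcd, 0x7a, 0x27, 0x96, 0xc6, 0x96, 0xcd]

RES = [0x7a, 0xcd, 0x7a, 0x27, 0x96, 0xc6, 0x96, 0xcd]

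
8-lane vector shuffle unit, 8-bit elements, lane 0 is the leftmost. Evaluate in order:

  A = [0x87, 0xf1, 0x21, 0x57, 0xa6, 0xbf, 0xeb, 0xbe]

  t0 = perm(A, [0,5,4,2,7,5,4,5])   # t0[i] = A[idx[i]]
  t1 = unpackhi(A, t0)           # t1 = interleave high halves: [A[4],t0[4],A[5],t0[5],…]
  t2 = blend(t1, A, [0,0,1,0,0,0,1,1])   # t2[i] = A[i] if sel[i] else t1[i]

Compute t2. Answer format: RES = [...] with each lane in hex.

RES = [0xa6, 0xbe, 0x21, 0xbf, 0xeb, 0xa6, 0xeb, 0xbe]

t0 = [0x87, 0xbf, 0xa6, 0x21, 0xbe, 0xbf, 0xa6, 0xbf]
t1 = [0xa6, 0xbe, 0xbf, 0xbf, 0xeb, 0xa6, 0xbe, 0xbf]
t2 = [0xa6, 0xbe, 0x21, 0xbf, 0xeb, 0xa6, 0xeb, 0xbe]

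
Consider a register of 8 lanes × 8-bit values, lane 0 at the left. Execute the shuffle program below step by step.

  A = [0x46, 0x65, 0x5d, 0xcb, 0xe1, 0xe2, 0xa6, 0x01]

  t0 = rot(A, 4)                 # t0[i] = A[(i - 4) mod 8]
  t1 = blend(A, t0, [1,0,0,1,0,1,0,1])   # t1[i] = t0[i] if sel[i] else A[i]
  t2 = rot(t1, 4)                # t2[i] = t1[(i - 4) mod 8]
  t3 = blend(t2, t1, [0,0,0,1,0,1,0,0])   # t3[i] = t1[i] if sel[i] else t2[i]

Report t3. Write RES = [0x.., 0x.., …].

RES = [0xe1, 0x65, 0xa6, 0x01, 0xe1, 0x65, 0x5d, 0x01]

  t0: e1 e2 a6 01 46 65 5d cb
  t1: e1 65 5d 01 e1 65 a6 cb
  t2: e1 65 a6 cb e1 65 5d 01
  t3: e1 65 a6 01 e1 65 5d 01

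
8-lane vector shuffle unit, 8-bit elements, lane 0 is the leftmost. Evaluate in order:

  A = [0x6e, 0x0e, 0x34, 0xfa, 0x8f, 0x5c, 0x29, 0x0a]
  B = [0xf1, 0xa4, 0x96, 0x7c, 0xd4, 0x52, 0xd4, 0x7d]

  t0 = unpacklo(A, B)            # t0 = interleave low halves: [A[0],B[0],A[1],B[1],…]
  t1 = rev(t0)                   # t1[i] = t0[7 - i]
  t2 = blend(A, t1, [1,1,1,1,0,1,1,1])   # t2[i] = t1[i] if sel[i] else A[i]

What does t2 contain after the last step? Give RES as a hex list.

RES = [ 0x7c  0xfa  0x96  0x34  0x8f  0x0e  0xf1  0x6e ]

→ t0 |6e|f1|0e|a4|34|96|fa|7c|
→ t1 |7c|fa|96|34|a4|0e|f1|6e|
→ t2 |7c|fa|96|34|8f|0e|f1|6e|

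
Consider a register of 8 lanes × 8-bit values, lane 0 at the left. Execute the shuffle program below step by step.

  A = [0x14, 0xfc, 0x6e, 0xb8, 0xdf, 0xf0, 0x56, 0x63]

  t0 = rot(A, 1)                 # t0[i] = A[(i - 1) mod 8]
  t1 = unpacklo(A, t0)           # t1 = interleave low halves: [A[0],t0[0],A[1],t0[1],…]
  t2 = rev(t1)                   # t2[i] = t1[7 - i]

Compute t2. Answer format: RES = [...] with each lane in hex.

RES = [ 0x6e  0xb8  0xfc  0x6e  0x14  0xfc  0x63  0x14 ]

t0 = [0x63, 0x14, 0xfc, 0x6e, 0xb8, 0xdf, 0xf0, 0x56]
t1 = [0x14, 0x63, 0xfc, 0x14, 0x6e, 0xfc, 0xb8, 0x6e]
t2 = [0x6e, 0xb8, 0xfc, 0x6e, 0x14, 0xfc, 0x63, 0x14]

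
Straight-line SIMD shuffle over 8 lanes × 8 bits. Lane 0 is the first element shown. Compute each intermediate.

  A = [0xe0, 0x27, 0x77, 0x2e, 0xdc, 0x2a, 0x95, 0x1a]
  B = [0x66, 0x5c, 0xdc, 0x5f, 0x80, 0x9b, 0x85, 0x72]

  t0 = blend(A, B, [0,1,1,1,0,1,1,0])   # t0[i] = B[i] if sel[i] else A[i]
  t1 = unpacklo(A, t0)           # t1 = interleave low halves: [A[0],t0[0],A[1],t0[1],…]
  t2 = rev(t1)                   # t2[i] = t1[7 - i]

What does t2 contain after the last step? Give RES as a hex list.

t0 = [0xe0, 0x5c, 0xdc, 0x5f, 0xdc, 0x9b, 0x85, 0x1a]
t1 = [0xe0, 0xe0, 0x27, 0x5c, 0x77, 0xdc, 0x2e, 0x5f]
t2 = [0x5f, 0x2e, 0xdc, 0x77, 0x5c, 0x27, 0xe0, 0xe0]

RES = [0x5f, 0x2e, 0xdc, 0x77, 0x5c, 0x27, 0xe0, 0xe0]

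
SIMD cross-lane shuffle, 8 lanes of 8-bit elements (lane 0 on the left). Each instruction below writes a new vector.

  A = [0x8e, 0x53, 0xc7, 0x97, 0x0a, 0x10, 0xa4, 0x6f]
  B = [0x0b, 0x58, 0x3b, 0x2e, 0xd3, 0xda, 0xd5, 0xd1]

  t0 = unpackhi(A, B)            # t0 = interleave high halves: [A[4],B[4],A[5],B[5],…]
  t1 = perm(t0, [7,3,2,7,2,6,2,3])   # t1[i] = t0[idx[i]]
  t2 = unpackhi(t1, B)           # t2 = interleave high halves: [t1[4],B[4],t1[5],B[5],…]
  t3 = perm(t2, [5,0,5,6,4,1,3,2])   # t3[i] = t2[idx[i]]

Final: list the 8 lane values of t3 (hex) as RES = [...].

  t0: 0a d3 10 da a4 d5 6f d1
  t1: d1 da 10 d1 10 6f 10 da
  t2: 10 d3 6f da 10 d5 da d1
  t3: d5 10 d5 da 10 d3 da 6f

RES = [ 0xd5  0x10  0xd5  0xda  0x10  0xd3  0xda  0x6f ]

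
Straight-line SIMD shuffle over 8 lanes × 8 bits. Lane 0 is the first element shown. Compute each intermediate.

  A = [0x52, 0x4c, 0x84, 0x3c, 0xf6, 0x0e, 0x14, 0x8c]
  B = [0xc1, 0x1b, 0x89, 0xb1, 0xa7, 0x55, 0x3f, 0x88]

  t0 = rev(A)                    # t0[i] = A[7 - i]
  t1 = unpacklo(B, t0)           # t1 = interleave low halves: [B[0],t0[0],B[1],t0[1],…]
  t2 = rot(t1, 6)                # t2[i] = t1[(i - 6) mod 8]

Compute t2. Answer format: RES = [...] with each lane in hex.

→ t0 |8c|14|0e|f6|3c|84|4c|52|
→ t1 |c1|8c|1b|14|89|0e|b1|f6|
→ t2 |1b|14|89|0e|b1|f6|c1|8c|

RES = [ 0x1b  0x14  0x89  0x0e  0xb1  0xf6  0xc1  0x8c ]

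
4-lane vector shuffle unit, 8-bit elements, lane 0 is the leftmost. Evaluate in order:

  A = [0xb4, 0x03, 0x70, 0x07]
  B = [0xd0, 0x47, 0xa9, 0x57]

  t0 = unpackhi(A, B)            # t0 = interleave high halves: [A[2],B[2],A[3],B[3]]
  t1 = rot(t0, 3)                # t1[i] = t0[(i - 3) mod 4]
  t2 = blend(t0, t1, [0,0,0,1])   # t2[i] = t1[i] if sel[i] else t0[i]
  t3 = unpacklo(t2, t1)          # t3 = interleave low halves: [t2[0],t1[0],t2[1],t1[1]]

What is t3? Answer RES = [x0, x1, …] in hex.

RES = [ 0x70  0xa9  0xa9  0x07 ]

  t0: 70 a9 07 57
  t1: a9 07 57 70
  t2: 70 a9 07 70
  t3: 70 a9 a9 07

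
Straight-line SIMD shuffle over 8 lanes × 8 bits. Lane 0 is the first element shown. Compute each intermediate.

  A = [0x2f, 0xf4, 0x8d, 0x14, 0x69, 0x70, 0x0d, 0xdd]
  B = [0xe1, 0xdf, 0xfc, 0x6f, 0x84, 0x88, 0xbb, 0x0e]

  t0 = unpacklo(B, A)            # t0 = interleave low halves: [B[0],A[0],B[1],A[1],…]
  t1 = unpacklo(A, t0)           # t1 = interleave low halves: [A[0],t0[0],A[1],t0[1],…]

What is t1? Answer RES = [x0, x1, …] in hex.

RES = [ 0x2f  0xe1  0xf4  0x2f  0x8d  0xdf  0x14  0xf4 ]

t0 = [0xe1, 0x2f, 0xdf, 0xf4, 0xfc, 0x8d, 0x6f, 0x14]
t1 = [0x2f, 0xe1, 0xf4, 0x2f, 0x8d, 0xdf, 0x14, 0xf4]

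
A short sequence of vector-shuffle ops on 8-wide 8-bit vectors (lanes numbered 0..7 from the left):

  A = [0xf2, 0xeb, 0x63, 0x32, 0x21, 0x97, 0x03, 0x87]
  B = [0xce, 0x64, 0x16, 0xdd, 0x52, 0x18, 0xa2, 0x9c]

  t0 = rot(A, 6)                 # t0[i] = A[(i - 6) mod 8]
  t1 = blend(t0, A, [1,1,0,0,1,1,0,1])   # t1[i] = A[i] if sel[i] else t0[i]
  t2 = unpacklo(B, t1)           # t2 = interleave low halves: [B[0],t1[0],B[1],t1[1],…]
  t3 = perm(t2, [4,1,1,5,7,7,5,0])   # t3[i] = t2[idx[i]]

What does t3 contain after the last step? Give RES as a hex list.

RES = [ 0x16  0xf2  0xf2  0x21  0x97  0x97  0x21  0xce ]

→ t0 |63|32|21|97|03|87|f2|eb|
→ t1 |f2|eb|21|97|21|97|f2|87|
→ t2 |ce|f2|64|eb|16|21|dd|97|
→ t3 |16|f2|f2|21|97|97|21|ce|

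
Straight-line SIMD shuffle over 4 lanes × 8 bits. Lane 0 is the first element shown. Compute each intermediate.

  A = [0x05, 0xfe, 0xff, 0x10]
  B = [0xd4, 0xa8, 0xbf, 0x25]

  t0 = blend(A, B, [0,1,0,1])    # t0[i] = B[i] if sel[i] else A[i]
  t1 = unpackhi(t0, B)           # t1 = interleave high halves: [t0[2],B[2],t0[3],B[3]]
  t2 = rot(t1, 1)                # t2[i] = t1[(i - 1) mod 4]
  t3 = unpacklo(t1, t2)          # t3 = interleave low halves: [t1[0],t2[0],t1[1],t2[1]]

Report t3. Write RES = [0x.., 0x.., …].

RES = [0xff, 0x25, 0xbf, 0xff]

  t0: 05 a8 ff 25
  t1: ff bf 25 25
  t2: 25 ff bf 25
  t3: ff 25 bf ff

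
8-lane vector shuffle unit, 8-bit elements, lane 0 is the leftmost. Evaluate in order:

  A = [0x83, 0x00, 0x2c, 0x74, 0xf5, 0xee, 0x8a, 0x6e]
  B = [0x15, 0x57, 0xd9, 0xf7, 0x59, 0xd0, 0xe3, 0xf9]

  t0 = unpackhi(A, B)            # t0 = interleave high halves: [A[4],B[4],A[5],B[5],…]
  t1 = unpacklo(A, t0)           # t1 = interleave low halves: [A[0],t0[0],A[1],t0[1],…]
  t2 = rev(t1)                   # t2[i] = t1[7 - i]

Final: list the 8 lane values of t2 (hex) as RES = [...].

t0 = [0xf5, 0x59, 0xee, 0xd0, 0x8a, 0xe3, 0x6e, 0xf9]
t1 = [0x83, 0xf5, 0x00, 0x59, 0x2c, 0xee, 0x74, 0xd0]
t2 = [0xd0, 0x74, 0xee, 0x2c, 0x59, 0x00, 0xf5, 0x83]

RES = [0xd0, 0x74, 0xee, 0x2c, 0x59, 0x00, 0xf5, 0x83]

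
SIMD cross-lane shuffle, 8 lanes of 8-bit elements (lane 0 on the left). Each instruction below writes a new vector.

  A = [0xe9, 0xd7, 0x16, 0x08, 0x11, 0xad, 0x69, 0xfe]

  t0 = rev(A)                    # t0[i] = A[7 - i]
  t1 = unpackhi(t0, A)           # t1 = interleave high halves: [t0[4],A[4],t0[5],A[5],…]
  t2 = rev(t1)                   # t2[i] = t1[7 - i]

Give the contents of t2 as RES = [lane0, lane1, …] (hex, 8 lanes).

t0 = [0xfe, 0x69, 0xad, 0x11, 0x08, 0x16, 0xd7, 0xe9]
t1 = [0x08, 0x11, 0x16, 0xad, 0xd7, 0x69, 0xe9, 0xfe]
t2 = [0xfe, 0xe9, 0x69, 0xd7, 0xad, 0x16, 0x11, 0x08]

RES = [ 0xfe  0xe9  0x69  0xd7  0xad  0x16  0x11  0x08 ]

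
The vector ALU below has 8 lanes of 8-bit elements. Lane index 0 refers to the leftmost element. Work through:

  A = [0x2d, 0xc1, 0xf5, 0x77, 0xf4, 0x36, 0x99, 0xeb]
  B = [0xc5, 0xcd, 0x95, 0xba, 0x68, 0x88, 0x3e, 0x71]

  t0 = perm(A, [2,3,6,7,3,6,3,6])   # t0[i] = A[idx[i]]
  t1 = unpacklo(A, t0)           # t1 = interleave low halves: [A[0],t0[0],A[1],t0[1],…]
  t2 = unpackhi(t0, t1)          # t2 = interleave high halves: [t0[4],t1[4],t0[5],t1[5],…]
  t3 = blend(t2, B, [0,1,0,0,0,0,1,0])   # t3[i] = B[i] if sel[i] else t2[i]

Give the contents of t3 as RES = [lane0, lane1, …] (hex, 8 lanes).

t0 = [0xf5, 0x77, 0x99, 0xeb, 0x77, 0x99, 0x77, 0x99]
t1 = [0x2d, 0xf5, 0xc1, 0x77, 0xf5, 0x99, 0x77, 0xeb]
t2 = [0x77, 0xf5, 0x99, 0x99, 0x77, 0x77, 0x99, 0xeb]
t3 = [0x77, 0xcd, 0x99, 0x99, 0x77, 0x77, 0x3e, 0xeb]

RES = [ 0x77  0xcd  0x99  0x99  0x77  0x77  0x3e  0xeb ]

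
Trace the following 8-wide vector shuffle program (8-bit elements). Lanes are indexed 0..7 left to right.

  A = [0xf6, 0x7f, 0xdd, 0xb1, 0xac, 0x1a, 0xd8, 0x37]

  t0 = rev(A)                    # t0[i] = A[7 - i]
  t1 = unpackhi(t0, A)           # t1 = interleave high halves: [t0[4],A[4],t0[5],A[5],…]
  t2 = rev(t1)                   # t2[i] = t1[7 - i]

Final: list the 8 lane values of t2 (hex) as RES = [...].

  t0: 37 d8 1a ac b1 dd 7f f6
  t1: b1 ac dd 1a 7f d8 f6 37
  t2: 37 f6 d8 7f 1a dd ac b1

RES = [0x37, 0xf6, 0xd8, 0x7f, 0x1a, 0xdd, 0xac, 0xb1]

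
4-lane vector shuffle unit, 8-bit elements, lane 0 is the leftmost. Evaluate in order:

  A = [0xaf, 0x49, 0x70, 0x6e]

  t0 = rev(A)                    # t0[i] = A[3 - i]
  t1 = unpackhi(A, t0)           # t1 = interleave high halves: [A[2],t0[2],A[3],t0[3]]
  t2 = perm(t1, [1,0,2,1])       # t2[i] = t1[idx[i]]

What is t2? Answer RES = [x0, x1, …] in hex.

→ t0 |6e|70|49|af|
→ t1 |70|49|6e|af|
→ t2 |49|70|6e|49|

RES = [ 0x49  0x70  0x6e  0x49 ]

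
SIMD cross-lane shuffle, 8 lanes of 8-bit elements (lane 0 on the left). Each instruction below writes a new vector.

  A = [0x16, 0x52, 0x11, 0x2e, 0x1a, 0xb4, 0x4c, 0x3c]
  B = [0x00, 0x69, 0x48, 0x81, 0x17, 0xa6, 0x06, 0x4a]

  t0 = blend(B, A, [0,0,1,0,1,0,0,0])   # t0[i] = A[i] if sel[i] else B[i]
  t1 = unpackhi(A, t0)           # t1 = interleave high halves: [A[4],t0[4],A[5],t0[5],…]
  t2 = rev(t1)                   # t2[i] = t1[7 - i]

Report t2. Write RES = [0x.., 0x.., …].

RES = [0x4a, 0x3c, 0x06, 0x4c, 0xa6, 0xb4, 0x1a, 0x1a]

  t0: 00 69 11 81 1a a6 06 4a
  t1: 1a 1a b4 a6 4c 06 3c 4a
  t2: 4a 3c 06 4c a6 b4 1a 1a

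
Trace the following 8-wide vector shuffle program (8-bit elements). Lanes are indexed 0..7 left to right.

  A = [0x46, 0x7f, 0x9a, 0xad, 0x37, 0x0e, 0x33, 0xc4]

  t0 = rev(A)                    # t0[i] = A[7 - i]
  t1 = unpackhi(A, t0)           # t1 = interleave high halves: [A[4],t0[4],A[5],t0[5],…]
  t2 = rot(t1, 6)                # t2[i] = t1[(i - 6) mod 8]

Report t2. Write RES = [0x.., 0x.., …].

  t0: c4 33 0e 37 ad 9a 7f 46
  t1: 37 ad 0e 9a 33 7f c4 46
  t2: 0e 9a 33 7f c4 46 37 ad

RES = [0x0e, 0x9a, 0x33, 0x7f, 0xc4, 0x46, 0x37, 0xad]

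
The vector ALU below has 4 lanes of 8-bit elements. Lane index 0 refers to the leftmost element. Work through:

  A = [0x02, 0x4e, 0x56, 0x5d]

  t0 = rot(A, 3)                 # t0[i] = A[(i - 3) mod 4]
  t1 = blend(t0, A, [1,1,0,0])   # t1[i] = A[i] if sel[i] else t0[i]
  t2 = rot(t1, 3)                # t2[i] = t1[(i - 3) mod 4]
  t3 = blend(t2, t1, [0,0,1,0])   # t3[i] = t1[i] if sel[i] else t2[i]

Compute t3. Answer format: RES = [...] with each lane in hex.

t0 = [0x4e, 0x56, 0x5d, 0x02]
t1 = [0x02, 0x4e, 0x5d, 0x02]
t2 = [0x4e, 0x5d, 0x02, 0x02]
t3 = [0x4e, 0x5d, 0x5d, 0x02]

RES = [0x4e, 0x5d, 0x5d, 0x02]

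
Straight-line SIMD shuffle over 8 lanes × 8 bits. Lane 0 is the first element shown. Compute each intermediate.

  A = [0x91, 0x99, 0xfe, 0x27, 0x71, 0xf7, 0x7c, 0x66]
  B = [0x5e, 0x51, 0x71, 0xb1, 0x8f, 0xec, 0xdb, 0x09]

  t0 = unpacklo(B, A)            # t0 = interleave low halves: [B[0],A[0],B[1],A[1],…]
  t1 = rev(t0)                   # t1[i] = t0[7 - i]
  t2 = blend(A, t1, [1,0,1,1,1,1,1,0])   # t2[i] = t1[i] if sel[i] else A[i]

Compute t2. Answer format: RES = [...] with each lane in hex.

RES = [ 0x27  0x99  0xfe  0x71  0x99  0x51  0x91  0x66 ]

  t0: 5e 91 51 99 71 fe b1 27
  t1: 27 b1 fe 71 99 51 91 5e
  t2: 27 99 fe 71 99 51 91 66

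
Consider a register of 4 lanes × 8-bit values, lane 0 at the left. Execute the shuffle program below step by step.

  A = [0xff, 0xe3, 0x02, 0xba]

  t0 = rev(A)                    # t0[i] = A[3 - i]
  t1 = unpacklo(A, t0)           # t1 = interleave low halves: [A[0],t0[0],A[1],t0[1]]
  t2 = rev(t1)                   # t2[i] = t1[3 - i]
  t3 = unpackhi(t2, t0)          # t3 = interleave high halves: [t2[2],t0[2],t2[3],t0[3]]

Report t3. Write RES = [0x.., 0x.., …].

→ t0 |ba|02|e3|ff|
→ t1 |ff|ba|e3|02|
→ t2 |02|e3|ba|ff|
→ t3 |ba|e3|ff|ff|

RES = [0xba, 0xe3, 0xff, 0xff]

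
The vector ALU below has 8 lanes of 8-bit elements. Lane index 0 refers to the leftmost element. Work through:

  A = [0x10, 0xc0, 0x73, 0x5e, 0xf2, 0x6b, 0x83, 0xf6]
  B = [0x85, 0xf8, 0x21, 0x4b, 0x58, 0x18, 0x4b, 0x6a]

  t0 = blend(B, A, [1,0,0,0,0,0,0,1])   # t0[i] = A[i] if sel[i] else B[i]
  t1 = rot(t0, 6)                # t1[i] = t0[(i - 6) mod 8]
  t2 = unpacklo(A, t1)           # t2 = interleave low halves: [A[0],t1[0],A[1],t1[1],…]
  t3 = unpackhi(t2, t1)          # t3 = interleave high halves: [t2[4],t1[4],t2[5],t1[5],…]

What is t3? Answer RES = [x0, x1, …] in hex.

  t0: 10 f8 21 4b 58 18 4b f6
  t1: 21 4b 58 18 4b f6 10 f8
  t2: 10 21 c0 4b 73 58 5e 18
  t3: 73 4b 58 f6 5e 10 18 f8

RES = [ 0x73  0x4b  0x58  0xf6  0x5e  0x10  0x18  0xf8 ]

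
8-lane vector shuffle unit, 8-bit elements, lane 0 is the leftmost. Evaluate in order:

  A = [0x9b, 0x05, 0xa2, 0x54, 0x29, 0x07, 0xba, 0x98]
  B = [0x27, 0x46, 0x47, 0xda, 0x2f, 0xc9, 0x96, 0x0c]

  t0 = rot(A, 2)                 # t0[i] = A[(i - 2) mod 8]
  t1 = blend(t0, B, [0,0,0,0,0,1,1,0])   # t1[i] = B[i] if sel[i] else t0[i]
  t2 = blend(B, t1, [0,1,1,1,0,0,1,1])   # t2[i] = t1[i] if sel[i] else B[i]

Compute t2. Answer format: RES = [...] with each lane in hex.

t0 = [0xba, 0x98, 0x9b, 0x05, 0xa2, 0x54, 0x29, 0x07]
t1 = [0xba, 0x98, 0x9b, 0x05, 0xa2, 0xc9, 0x96, 0x07]
t2 = [0x27, 0x98, 0x9b, 0x05, 0x2f, 0xc9, 0x96, 0x07]

RES = [0x27, 0x98, 0x9b, 0x05, 0x2f, 0xc9, 0x96, 0x07]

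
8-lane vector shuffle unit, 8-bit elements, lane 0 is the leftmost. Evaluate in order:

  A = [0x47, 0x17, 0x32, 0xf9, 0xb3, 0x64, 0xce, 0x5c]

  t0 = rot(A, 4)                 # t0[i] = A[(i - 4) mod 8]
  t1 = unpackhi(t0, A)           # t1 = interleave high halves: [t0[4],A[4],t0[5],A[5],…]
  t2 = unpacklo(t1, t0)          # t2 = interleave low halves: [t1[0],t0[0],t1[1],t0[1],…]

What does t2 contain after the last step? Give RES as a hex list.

→ t0 |b3|64|ce|5c|47|17|32|f9|
→ t1 |47|b3|17|64|32|ce|f9|5c|
→ t2 |47|b3|b3|64|17|ce|64|5c|

RES = [0x47, 0xb3, 0xb3, 0x64, 0x17, 0xce, 0x64, 0x5c]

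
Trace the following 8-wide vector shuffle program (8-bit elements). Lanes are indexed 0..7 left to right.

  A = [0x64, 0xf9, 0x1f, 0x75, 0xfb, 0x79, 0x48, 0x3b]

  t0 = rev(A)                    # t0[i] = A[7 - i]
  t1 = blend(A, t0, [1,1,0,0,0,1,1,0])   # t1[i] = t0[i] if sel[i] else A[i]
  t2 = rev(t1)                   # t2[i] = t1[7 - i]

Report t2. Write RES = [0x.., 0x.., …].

t0 = [0x3b, 0x48, 0x79, 0xfb, 0x75, 0x1f, 0xf9, 0x64]
t1 = [0x3b, 0x48, 0x1f, 0x75, 0xfb, 0x1f, 0xf9, 0x3b]
t2 = [0x3b, 0xf9, 0x1f, 0xfb, 0x75, 0x1f, 0x48, 0x3b]

RES = [ 0x3b  0xf9  0x1f  0xfb  0x75  0x1f  0x48  0x3b ]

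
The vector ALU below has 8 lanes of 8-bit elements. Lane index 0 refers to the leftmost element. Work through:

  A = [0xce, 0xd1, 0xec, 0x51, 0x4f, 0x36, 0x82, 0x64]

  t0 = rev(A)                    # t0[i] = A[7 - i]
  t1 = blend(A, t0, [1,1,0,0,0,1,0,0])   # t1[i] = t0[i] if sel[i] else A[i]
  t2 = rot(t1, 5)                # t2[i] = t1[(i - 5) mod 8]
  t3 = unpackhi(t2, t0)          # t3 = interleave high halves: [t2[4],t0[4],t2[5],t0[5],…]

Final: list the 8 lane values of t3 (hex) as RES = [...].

  t0: 64 82 36 4f 51 ec d1 ce
  t1: 64 82 ec 51 4f ec 82 64
  t2: 51 4f ec 82 64 64 82 ec
  t3: 64 51 64 ec 82 d1 ec ce

RES = [ 0x64  0x51  0x64  0xec  0x82  0xd1  0xec  0xce ]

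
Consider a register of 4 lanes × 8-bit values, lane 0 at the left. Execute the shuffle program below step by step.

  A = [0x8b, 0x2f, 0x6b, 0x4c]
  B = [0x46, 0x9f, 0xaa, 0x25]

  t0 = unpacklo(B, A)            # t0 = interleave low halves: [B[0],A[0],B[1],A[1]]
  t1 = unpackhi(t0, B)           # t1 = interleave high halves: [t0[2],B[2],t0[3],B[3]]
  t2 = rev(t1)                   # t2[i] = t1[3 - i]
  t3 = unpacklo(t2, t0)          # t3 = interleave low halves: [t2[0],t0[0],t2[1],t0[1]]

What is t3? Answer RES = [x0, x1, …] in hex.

RES = [ 0x25  0x46  0x2f  0x8b ]

  t0: 46 8b 9f 2f
  t1: 9f aa 2f 25
  t2: 25 2f aa 9f
  t3: 25 46 2f 8b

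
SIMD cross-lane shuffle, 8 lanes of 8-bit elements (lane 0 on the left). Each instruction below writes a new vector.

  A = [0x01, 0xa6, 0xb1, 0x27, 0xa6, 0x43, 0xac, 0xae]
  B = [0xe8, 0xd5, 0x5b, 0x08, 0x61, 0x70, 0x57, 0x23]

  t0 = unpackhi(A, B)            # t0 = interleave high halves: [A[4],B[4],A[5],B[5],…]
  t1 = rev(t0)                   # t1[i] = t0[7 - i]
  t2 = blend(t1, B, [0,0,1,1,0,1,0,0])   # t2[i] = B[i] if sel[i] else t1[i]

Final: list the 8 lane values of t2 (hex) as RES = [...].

RES = [ 0x23  0xae  0x5b  0x08  0x70  0x70  0x61  0xa6 ]

→ t0 |a6|61|43|70|ac|57|ae|23|
→ t1 |23|ae|57|ac|70|43|61|a6|
→ t2 |23|ae|5b|08|70|70|61|a6|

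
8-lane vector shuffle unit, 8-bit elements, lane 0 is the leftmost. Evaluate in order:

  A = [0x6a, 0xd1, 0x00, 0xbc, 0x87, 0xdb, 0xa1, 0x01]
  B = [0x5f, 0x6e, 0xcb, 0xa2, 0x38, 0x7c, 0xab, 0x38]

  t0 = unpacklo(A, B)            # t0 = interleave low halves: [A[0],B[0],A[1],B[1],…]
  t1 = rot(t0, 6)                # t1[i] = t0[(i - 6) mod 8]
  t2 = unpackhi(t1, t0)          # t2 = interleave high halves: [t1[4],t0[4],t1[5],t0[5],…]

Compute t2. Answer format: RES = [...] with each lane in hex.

  t0: 6a 5f d1 6e 00 cb bc a2
  t1: d1 6e 00 cb bc a2 6a 5f
  t2: bc 00 a2 cb 6a bc 5f a2

RES = [ 0xbc  0x00  0xa2  0xcb  0x6a  0xbc  0x5f  0xa2 ]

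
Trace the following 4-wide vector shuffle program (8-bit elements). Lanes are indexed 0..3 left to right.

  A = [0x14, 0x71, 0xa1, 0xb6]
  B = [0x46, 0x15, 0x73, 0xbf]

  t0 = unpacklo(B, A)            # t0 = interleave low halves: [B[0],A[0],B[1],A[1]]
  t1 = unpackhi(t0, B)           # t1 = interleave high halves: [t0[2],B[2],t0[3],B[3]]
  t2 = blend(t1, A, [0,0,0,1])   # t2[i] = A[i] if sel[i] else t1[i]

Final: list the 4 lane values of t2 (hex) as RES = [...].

t0 = [0x46, 0x14, 0x15, 0x71]
t1 = [0x15, 0x73, 0x71, 0xbf]
t2 = [0x15, 0x73, 0x71, 0xb6]

RES = [0x15, 0x73, 0x71, 0xb6]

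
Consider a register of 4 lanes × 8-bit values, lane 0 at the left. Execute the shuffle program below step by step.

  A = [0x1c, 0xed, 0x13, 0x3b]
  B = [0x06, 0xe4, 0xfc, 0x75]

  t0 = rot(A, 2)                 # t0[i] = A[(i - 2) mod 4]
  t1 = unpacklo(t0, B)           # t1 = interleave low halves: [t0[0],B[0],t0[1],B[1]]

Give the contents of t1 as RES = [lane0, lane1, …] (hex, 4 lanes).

RES = [0x13, 0x06, 0x3b, 0xe4]

→ t0 |13|3b|1c|ed|
→ t1 |13|06|3b|e4|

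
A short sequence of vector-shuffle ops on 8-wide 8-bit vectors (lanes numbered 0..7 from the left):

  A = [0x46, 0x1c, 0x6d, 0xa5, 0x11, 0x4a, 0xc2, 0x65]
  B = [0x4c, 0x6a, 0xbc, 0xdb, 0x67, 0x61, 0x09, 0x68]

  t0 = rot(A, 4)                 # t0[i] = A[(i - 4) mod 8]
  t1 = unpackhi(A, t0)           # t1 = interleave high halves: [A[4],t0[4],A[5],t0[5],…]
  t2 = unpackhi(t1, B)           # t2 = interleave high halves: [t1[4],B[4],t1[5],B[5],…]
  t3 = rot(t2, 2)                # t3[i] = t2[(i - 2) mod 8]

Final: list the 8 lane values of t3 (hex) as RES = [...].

  t0: 11 4a c2 65 46 1c 6d a5
  t1: 11 46 4a 1c c2 6d 65 a5
  t2: c2 67 6d 61 65 09 a5 68
  t3: a5 68 c2 67 6d 61 65 09

RES = [ 0xa5  0x68  0xc2  0x67  0x6d  0x61  0x65  0x09 ]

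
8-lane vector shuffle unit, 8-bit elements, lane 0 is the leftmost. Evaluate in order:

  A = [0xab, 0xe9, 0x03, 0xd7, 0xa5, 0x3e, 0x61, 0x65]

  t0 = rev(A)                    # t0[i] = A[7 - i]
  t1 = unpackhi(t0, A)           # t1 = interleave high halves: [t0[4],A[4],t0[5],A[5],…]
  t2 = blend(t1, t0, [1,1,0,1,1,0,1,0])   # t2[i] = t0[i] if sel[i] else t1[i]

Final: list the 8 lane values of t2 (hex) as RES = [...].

RES = [0x65, 0x61, 0x03, 0xa5, 0xd7, 0x61, 0xe9, 0x65]

t0 = [0x65, 0x61, 0x3e, 0xa5, 0xd7, 0x03, 0xe9, 0xab]
t1 = [0xd7, 0xa5, 0x03, 0x3e, 0xe9, 0x61, 0xab, 0x65]
t2 = [0x65, 0x61, 0x03, 0xa5, 0xd7, 0x61, 0xe9, 0x65]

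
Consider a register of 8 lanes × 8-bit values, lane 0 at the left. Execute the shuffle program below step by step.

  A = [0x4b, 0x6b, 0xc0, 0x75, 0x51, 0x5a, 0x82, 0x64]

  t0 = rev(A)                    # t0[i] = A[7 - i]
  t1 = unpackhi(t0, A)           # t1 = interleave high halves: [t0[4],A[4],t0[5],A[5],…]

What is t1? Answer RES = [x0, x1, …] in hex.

RES = [ 0x75  0x51  0xc0  0x5a  0x6b  0x82  0x4b  0x64 ]

→ t0 |64|82|5a|51|75|c0|6b|4b|
→ t1 |75|51|c0|5a|6b|82|4b|64|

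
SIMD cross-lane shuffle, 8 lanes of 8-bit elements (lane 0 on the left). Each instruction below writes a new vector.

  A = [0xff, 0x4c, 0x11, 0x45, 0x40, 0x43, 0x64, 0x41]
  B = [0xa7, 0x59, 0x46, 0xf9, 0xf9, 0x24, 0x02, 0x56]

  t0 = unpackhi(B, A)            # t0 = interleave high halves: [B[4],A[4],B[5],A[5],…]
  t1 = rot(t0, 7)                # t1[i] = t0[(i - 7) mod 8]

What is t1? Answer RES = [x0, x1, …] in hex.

t0 = [0xf9, 0x40, 0x24, 0x43, 0x02, 0x64, 0x56, 0x41]
t1 = [0x40, 0x24, 0x43, 0x02, 0x64, 0x56, 0x41, 0xf9]

RES = [ 0x40  0x24  0x43  0x02  0x64  0x56  0x41  0xf9 ]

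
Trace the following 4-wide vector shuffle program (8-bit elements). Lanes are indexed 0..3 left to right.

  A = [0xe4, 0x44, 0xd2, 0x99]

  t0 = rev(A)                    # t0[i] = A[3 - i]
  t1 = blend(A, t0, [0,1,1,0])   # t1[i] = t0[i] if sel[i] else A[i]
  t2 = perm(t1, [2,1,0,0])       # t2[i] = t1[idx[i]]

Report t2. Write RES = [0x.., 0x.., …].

RES = [ 0x44  0xd2  0xe4  0xe4 ]

t0 = [0x99, 0xd2, 0x44, 0xe4]
t1 = [0xe4, 0xd2, 0x44, 0x99]
t2 = [0x44, 0xd2, 0xe4, 0xe4]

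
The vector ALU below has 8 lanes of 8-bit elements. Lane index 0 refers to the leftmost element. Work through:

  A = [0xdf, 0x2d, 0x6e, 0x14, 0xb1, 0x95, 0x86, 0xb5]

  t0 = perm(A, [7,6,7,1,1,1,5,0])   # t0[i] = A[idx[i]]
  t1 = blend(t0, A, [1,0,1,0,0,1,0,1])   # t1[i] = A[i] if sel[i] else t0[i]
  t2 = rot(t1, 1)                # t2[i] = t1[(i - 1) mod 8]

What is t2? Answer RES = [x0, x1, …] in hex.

t0 = [0xb5, 0x86, 0xb5, 0x2d, 0x2d, 0x2d, 0x95, 0xdf]
t1 = [0xdf, 0x86, 0x6e, 0x2d, 0x2d, 0x95, 0x95, 0xb5]
t2 = [0xb5, 0xdf, 0x86, 0x6e, 0x2d, 0x2d, 0x95, 0x95]

RES = [0xb5, 0xdf, 0x86, 0x6e, 0x2d, 0x2d, 0x95, 0x95]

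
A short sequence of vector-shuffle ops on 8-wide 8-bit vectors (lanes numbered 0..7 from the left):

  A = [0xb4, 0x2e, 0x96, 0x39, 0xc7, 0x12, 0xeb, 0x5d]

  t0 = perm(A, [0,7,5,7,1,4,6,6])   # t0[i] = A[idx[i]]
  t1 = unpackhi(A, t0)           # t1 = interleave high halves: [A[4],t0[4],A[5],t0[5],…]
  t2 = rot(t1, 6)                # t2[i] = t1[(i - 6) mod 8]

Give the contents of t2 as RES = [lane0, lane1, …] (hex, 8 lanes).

→ t0 |b4|5d|12|5d|2e|c7|eb|eb|
→ t1 |c7|2e|12|c7|eb|eb|5d|eb|
→ t2 |12|c7|eb|eb|5d|eb|c7|2e|

RES = [ 0x12  0xc7  0xeb  0xeb  0x5d  0xeb  0xc7  0x2e ]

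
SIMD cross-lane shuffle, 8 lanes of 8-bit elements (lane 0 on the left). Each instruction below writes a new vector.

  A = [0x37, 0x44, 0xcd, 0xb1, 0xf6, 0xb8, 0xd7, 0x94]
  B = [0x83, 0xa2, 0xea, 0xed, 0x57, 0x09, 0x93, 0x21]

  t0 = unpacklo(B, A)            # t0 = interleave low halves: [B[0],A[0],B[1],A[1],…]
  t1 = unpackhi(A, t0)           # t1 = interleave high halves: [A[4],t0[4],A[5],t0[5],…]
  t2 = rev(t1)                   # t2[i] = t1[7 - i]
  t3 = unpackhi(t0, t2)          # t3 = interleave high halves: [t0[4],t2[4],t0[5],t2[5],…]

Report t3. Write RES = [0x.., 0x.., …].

RES = [0xea, 0xcd, 0xcd, 0xb8, 0xed, 0xea, 0xb1, 0xf6]

→ t0 |83|37|a2|44|ea|cd|ed|b1|
→ t1 |f6|ea|b8|cd|d7|ed|94|b1|
→ t2 |b1|94|ed|d7|cd|b8|ea|f6|
→ t3 |ea|cd|cd|b8|ed|ea|b1|f6|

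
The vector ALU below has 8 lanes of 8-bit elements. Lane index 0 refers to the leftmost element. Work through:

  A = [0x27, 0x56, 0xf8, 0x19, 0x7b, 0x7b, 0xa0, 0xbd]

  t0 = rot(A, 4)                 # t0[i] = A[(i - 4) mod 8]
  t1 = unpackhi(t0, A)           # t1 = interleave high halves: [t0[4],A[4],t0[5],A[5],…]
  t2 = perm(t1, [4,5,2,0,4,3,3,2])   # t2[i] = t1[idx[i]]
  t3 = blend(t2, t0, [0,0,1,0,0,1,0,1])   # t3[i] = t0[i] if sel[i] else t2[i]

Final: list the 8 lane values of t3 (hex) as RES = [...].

RES = [0xf8, 0xa0, 0xa0, 0x27, 0xf8, 0x56, 0x7b, 0x19]

t0 = [0x7b, 0x7b, 0xa0, 0xbd, 0x27, 0x56, 0xf8, 0x19]
t1 = [0x27, 0x7b, 0x56, 0x7b, 0xf8, 0xa0, 0x19, 0xbd]
t2 = [0xf8, 0xa0, 0x56, 0x27, 0xf8, 0x7b, 0x7b, 0x56]
t3 = [0xf8, 0xa0, 0xa0, 0x27, 0xf8, 0x56, 0x7b, 0x19]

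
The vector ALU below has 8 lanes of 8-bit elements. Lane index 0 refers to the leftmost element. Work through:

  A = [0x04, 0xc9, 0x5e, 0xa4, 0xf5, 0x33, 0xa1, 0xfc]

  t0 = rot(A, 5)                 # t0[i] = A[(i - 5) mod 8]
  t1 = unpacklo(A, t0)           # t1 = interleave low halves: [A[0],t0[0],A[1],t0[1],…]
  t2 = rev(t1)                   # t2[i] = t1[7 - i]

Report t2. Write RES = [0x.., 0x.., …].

t0 = [0xa4, 0xf5, 0x33, 0xa1, 0xfc, 0x04, 0xc9, 0x5e]
t1 = [0x04, 0xa4, 0xc9, 0xf5, 0x5e, 0x33, 0xa4, 0xa1]
t2 = [0xa1, 0xa4, 0x33, 0x5e, 0xf5, 0xc9, 0xa4, 0x04]

RES = [ 0xa1  0xa4  0x33  0x5e  0xf5  0xc9  0xa4  0x04 ]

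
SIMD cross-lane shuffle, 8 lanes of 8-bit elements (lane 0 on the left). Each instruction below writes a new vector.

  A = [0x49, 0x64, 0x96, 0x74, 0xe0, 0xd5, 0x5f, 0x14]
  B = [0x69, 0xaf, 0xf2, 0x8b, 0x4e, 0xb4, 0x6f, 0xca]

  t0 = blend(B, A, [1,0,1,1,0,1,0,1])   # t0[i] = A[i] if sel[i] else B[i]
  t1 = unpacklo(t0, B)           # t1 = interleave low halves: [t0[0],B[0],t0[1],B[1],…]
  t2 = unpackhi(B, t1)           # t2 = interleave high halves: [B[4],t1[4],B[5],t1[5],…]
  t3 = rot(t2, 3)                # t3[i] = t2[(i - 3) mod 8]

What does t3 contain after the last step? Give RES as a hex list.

RES = [ 0x74  0xca  0x8b  0x4e  0x96  0xb4  0xf2  0x6f ]

  t0: 49 af 96 74 4e d5 6f 14
  t1: 49 69 af af 96 f2 74 8b
  t2: 4e 96 b4 f2 6f 74 ca 8b
  t3: 74 ca 8b 4e 96 b4 f2 6f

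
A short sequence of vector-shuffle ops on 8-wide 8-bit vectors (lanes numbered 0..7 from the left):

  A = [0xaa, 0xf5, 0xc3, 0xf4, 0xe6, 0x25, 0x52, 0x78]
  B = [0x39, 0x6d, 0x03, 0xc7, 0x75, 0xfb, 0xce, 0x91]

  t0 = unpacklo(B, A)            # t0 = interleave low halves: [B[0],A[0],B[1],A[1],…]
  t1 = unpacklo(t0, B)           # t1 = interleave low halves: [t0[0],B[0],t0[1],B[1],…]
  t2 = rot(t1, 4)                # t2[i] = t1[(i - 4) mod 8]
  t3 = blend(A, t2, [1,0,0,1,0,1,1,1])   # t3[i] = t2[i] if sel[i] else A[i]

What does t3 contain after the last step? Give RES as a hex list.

RES = [ 0x6d  0xf5  0xc3  0xc7  0xe6  0x39  0xaa  0x6d ]

t0 = [0x39, 0xaa, 0x6d, 0xf5, 0x03, 0xc3, 0xc7, 0xf4]
t1 = [0x39, 0x39, 0xaa, 0x6d, 0x6d, 0x03, 0xf5, 0xc7]
t2 = [0x6d, 0x03, 0xf5, 0xc7, 0x39, 0x39, 0xaa, 0x6d]
t3 = [0x6d, 0xf5, 0xc3, 0xc7, 0xe6, 0x39, 0xaa, 0x6d]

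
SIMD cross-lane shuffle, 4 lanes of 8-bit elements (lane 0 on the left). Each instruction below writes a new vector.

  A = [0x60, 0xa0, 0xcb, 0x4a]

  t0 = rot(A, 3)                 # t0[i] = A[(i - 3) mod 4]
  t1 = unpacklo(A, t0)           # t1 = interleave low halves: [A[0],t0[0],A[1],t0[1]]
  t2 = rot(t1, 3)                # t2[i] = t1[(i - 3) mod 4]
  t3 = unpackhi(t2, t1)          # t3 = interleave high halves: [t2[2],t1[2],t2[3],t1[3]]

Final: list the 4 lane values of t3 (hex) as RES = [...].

RES = [0xcb, 0xa0, 0x60, 0xcb]

→ t0 |a0|cb|4a|60|
→ t1 |60|a0|a0|cb|
→ t2 |a0|a0|cb|60|
→ t3 |cb|a0|60|cb|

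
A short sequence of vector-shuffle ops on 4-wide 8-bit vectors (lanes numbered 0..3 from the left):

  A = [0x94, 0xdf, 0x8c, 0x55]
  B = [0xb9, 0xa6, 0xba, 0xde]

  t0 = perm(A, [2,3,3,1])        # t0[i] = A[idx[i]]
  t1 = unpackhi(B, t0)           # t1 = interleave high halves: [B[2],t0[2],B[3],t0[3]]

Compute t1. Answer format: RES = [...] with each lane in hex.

  t0: 8c 55 55 df
  t1: ba 55 de df

RES = [ 0xba  0x55  0xde  0xdf ]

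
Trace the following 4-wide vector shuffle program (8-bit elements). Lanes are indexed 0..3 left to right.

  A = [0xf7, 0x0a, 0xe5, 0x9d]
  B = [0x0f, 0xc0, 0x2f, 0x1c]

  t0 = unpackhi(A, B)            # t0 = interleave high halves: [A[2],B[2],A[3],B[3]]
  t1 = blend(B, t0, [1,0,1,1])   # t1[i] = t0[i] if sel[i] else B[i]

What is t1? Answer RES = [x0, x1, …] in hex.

RES = [ 0xe5  0xc0  0x9d  0x1c ]

  t0: e5 2f 9d 1c
  t1: e5 c0 9d 1c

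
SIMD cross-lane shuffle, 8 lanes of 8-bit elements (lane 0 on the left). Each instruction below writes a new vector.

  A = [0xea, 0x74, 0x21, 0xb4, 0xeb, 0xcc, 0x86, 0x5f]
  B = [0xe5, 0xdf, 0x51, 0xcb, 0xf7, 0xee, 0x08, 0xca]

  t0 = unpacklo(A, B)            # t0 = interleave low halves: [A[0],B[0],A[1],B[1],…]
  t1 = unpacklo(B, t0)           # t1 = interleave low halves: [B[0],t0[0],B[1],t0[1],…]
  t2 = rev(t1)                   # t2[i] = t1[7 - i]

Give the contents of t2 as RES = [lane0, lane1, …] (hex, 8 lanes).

t0 = [0xea, 0xe5, 0x74, 0xdf, 0x21, 0x51, 0xb4, 0xcb]
t1 = [0xe5, 0xea, 0xdf, 0xe5, 0x51, 0x74, 0xcb, 0xdf]
t2 = [0xdf, 0xcb, 0x74, 0x51, 0xe5, 0xdf, 0xea, 0xe5]

RES = [0xdf, 0xcb, 0x74, 0x51, 0xe5, 0xdf, 0xea, 0xe5]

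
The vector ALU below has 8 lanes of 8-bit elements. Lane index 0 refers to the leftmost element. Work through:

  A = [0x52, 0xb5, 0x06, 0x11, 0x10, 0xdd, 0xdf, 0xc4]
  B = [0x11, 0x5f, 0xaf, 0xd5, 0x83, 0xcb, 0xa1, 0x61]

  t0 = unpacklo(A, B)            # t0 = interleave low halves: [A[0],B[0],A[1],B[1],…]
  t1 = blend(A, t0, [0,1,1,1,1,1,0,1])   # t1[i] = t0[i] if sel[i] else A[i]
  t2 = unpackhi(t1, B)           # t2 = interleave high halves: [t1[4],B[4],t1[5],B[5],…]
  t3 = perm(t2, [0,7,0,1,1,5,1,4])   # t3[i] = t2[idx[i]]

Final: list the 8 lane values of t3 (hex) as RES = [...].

  t0: 52 11 b5 5f 06 af 11 d5
  t1: 52 11 b5 5f 06 af df d5
  t2: 06 83 af cb df a1 d5 61
  t3: 06 61 06 83 83 a1 83 df

RES = [ 0x06  0x61  0x06  0x83  0x83  0xa1  0x83  0xdf ]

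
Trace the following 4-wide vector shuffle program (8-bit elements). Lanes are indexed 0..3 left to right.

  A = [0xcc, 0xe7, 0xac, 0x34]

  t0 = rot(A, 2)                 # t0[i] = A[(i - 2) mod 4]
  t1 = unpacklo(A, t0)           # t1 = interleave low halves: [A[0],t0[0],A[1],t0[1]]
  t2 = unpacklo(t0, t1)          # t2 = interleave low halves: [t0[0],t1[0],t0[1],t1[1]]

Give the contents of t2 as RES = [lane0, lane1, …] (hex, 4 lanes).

RES = [ 0xac  0xcc  0x34  0xac ]

→ t0 |ac|34|cc|e7|
→ t1 |cc|ac|e7|34|
→ t2 |ac|cc|34|ac|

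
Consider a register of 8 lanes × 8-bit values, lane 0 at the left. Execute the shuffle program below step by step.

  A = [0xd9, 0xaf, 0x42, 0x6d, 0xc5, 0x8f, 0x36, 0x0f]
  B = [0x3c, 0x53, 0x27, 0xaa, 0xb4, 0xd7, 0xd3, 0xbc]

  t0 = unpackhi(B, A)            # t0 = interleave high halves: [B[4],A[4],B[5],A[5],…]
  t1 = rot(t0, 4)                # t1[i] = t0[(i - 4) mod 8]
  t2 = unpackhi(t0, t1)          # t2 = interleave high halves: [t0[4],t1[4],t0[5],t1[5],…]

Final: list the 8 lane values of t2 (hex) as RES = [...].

→ t0 |b4|c5|d7|8f|d3|36|bc|0f|
→ t1 |d3|36|bc|0f|b4|c5|d7|8f|
→ t2 |d3|b4|36|c5|bc|d7|0f|8f|

RES = [ 0xd3  0xb4  0x36  0xc5  0xbc  0xd7  0x0f  0x8f ]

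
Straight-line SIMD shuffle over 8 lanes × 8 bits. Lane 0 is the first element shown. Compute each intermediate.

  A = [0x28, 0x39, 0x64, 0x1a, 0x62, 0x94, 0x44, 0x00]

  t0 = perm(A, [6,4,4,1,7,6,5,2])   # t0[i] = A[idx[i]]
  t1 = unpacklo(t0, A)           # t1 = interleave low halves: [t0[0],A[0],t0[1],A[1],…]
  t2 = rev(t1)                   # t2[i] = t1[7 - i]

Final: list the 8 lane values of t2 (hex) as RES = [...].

→ t0 |44|62|62|39|00|44|94|64|
→ t1 |44|28|62|39|62|64|39|1a|
→ t2 |1a|39|64|62|39|62|28|44|

RES = [0x1a, 0x39, 0x64, 0x62, 0x39, 0x62, 0x28, 0x44]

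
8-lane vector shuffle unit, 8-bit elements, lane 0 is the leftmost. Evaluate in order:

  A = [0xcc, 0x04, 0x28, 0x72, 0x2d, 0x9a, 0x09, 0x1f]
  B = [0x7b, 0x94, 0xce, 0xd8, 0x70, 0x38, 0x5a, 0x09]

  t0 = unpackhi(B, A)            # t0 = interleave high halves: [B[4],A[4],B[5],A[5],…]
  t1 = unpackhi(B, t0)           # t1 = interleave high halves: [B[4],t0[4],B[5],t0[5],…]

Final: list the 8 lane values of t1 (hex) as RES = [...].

RES = [0x70, 0x5a, 0x38, 0x09, 0x5a, 0x09, 0x09, 0x1f]

  t0: 70 2d 38 9a 5a 09 09 1f
  t1: 70 5a 38 09 5a 09 09 1f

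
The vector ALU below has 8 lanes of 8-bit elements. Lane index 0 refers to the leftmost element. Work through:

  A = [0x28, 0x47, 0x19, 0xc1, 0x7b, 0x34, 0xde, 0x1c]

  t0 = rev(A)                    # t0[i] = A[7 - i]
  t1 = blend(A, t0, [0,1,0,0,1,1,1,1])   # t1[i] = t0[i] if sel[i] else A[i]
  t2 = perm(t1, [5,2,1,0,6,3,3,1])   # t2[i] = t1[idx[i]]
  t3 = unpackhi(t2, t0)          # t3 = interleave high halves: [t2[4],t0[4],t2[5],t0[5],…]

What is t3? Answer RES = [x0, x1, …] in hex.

→ t0 |1c|de|34|7b|c1|19|47|28|
→ t1 |28|de|19|c1|c1|19|47|28|
→ t2 |19|19|de|28|47|c1|c1|de|
→ t3 |47|c1|c1|19|c1|47|de|28|

RES = [ 0x47  0xc1  0xc1  0x19  0xc1  0x47  0xde  0x28 ]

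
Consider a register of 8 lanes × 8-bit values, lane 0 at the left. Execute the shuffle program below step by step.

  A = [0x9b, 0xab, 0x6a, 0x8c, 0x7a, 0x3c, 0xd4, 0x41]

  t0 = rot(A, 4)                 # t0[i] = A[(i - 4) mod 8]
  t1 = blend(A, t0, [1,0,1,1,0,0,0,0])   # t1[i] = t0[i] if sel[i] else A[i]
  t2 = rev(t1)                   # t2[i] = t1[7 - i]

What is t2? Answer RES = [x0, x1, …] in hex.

→ t0 |7a|3c|d4|41|9b|ab|6a|8c|
→ t1 |7a|ab|d4|41|7a|3c|d4|41|
→ t2 |41|d4|3c|7a|41|d4|ab|7a|

RES = [ 0x41  0xd4  0x3c  0x7a  0x41  0xd4  0xab  0x7a ]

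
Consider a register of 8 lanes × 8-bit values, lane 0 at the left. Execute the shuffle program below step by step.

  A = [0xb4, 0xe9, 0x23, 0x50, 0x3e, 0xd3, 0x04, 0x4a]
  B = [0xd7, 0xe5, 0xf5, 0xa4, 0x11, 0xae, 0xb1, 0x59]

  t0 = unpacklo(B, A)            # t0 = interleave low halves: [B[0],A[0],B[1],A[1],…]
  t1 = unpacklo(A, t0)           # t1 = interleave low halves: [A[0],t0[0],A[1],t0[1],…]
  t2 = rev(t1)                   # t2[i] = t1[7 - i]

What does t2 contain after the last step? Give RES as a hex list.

t0 = [0xd7, 0xb4, 0xe5, 0xe9, 0xf5, 0x23, 0xa4, 0x50]
t1 = [0xb4, 0xd7, 0xe9, 0xb4, 0x23, 0xe5, 0x50, 0xe9]
t2 = [0xe9, 0x50, 0xe5, 0x23, 0xb4, 0xe9, 0xd7, 0xb4]

RES = [0xe9, 0x50, 0xe5, 0x23, 0xb4, 0xe9, 0xd7, 0xb4]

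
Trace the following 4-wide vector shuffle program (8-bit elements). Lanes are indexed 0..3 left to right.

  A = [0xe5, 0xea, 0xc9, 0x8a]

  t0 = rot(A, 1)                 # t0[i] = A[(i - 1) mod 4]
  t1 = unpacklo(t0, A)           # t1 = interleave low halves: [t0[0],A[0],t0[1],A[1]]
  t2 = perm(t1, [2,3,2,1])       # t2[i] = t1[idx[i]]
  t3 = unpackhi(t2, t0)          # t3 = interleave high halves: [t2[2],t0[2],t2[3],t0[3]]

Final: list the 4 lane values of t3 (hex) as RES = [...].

  t0: 8a e5 ea c9
  t1: 8a e5 e5 ea
  t2: e5 ea e5 e5
  t3: e5 ea e5 c9

RES = [0xe5, 0xea, 0xe5, 0xc9]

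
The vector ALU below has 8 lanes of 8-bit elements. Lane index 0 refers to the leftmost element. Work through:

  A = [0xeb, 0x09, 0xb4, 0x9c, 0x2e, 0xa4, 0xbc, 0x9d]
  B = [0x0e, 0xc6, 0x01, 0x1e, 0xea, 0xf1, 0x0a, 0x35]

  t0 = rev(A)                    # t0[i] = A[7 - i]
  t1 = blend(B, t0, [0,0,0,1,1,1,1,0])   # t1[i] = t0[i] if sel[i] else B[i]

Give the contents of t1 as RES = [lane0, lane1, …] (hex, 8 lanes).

→ t0 |9d|bc|a4|2e|9c|b4|09|eb|
→ t1 |0e|c6|01|2e|9c|b4|09|35|

RES = [ 0x0e  0xc6  0x01  0x2e  0x9c  0xb4  0x09  0x35 ]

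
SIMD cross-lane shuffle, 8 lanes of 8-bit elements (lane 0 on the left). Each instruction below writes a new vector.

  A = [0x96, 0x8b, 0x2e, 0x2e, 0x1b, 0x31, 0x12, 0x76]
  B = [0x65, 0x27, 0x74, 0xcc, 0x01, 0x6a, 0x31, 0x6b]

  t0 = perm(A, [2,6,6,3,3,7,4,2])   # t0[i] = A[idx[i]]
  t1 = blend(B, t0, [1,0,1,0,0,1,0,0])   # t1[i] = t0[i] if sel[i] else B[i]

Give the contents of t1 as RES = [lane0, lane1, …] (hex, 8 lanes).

→ t0 |2e|12|12|2e|2e|76|1b|2e|
→ t1 |2e|27|12|cc|01|76|31|6b|

RES = [ 0x2e  0x27  0x12  0xcc  0x01  0x76  0x31  0x6b ]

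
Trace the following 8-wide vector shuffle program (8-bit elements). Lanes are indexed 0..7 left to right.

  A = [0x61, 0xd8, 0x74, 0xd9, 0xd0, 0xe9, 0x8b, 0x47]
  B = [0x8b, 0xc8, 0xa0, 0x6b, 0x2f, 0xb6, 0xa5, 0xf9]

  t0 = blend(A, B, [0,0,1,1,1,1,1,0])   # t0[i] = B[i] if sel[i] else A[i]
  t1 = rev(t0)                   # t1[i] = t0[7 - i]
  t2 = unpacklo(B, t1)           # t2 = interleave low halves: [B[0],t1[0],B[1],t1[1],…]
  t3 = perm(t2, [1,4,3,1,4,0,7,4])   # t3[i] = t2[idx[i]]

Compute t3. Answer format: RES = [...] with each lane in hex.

RES = [0x47, 0xa0, 0xa5, 0x47, 0xa0, 0x8b, 0x2f, 0xa0]

→ t0 |61|d8|a0|6b|2f|b6|a5|47|
→ t1 |47|a5|b6|2f|6b|a0|d8|61|
→ t2 |8b|47|c8|a5|a0|b6|6b|2f|
→ t3 |47|a0|a5|47|a0|8b|2f|a0|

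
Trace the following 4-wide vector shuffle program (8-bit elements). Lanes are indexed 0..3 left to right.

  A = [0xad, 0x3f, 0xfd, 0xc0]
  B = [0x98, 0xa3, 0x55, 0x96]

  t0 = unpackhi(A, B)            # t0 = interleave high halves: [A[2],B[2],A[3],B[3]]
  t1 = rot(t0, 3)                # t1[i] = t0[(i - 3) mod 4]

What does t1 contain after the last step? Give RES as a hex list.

RES = [ 0x55  0xc0  0x96  0xfd ]

  t0: fd 55 c0 96
  t1: 55 c0 96 fd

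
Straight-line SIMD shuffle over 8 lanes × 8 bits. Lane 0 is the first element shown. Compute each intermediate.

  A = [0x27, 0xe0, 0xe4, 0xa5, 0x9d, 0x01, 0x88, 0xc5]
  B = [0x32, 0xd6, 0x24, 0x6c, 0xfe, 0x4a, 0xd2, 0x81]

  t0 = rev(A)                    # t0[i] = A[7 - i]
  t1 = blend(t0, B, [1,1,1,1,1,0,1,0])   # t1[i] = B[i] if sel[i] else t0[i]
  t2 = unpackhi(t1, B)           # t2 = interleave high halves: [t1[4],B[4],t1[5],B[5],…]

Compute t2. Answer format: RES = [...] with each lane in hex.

  t0: c5 88 01 9d a5 e4 e0 27
  t1: 32 d6 24 6c fe e4 d2 27
  t2: fe fe e4 4a d2 d2 27 81

RES = [ 0xfe  0xfe  0xe4  0x4a  0xd2  0xd2  0x27  0x81 ]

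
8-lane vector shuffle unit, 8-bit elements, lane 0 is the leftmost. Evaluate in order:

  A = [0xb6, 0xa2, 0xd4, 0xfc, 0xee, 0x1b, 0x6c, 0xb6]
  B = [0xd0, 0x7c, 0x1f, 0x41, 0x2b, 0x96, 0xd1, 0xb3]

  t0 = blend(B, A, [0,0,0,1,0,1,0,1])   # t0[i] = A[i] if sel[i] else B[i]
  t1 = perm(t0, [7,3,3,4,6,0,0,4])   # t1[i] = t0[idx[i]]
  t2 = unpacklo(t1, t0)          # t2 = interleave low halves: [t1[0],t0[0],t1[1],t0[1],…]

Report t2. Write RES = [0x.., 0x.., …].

t0 = [0xd0, 0x7c, 0x1f, 0xfc, 0x2b, 0x1b, 0xd1, 0xb6]
t1 = [0xb6, 0xfc, 0xfc, 0x2b, 0xd1, 0xd0, 0xd0, 0x2b]
t2 = [0xb6, 0xd0, 0xfc, 0x7c, 0xfc, 0x1f, 0x2b, 0xfc]

RES = [0xb6, 0xd0, 0xfc, 0x7c, 0xfc, 0x1f, 0x2b, 0xfc]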